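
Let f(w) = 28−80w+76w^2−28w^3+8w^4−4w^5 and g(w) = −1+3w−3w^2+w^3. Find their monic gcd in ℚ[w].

−1+3w−3w^2+w^3

Euclidean algorithm in ℚ[w]:
  −4w^5+8w^4−28w^3+76w^2−80w+28 = (−4w^2−4w−28)(w^3−3w^2+3w−1) + (0)
The last nonzero remainder w^3−3w^2+3w−1 is already monic.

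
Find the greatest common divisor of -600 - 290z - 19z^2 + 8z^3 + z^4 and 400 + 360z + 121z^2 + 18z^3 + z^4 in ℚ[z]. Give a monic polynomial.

100 + 65z + 14z^2 + z^3

Repeated division with remainder:
  z^4 + 8z^3 - 19z^2 - 290z - 600 = (z^4 + 18z^3 + 121z^2 + 360z + 400) + (-10z^3 - 140z^2 - 650z - 1000)
  z^4 + 18z^3 + 121z^2 + 360z + 400 = (-(1/10)z - 2/5)(-10z^3 - 140z^2 - 650z - 1000) + (0)
Last nonzero remainder: -10z^3 - 140z^2 - 650z - 1000. Dividing through by -10 gives the monic gcd z^3 + 14z^2 + 65z + 100.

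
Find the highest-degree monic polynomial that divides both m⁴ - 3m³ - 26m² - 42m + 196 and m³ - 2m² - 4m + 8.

m - 2

By polynomial division,
  m⁴ - 3m³ - 26m² - 42m + 196 = (m - 1)(m³ - 2m² - 4m + 8) + (-24m² - 54m + 204)
  m³ - 2m² - 4m + 8 = (-(1/24)m + 17/96)(-24m² - 54m + 204) + ((225/16)m - 225/8)
  -24m² - 54m + 204 = (-(128/75)m - 544/75)((225/16)m - 225/8) + (0)
Last nonzero remainder: (225/16)m - 225/8. Dividing through by 225/16 gives the monic gcd m - 2.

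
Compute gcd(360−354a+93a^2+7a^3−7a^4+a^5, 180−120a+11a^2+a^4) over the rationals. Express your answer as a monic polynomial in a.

6−5a+a^2

By polynomial division,
  a^5−7a^4+7a^3+93a^2−354a+360 = (a−7)(a^4+11a^2−120a+180) + (−4a^3+290a^2−1374a+1620)
  a^4+11a^2−120a+180 = (−(1/4)a−145/8)(−4a^3+290a^2−1374a+1620) + ((19695/4)a^2−(98475/4)a+59085/2)
  −4a^3+290a^2−1374a+1620 = (−(16/19695)a+72/1313)((19695/4)a^2−(98475/4)a+59085/2) + (0)
Last nonzero remainder: (19695/4)a^2−(98475/4)a+59085/2. Dividing through by 19695/4 gives the monic gcd a^2−5a+6.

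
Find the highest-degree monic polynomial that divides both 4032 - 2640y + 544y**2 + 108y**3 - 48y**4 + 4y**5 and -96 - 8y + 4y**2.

-24 - 2y + y**2

Repeated division with remainder:
  4y**5 - 48y**4 + 108y**3 + 544y**2 - 2640y + 4032 = (y**3 - 10y**2 + 31y - 42)(4y**2 - 8y - 96) + (0)
Last nonzero remainder: 4y**2 - 8y - 96. Dividing through by 4 gives the monic gcd y**2 - 2y - 24.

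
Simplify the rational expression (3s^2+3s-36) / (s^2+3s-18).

Repeated division with remainder:
  3s^2+3s-36 = (3)(s^2+3s-18) + (-6s+18)
  s^2+3s-18 = (-(1/6)s-1)(-6s+18) + (0)
Last nonzero remainder: -6s+18. Dividing through by -6 gives the monic gcd s-3.
Cancel s-3 from numerator and denominator to get the reduced form.

(3s+12)/(s+6)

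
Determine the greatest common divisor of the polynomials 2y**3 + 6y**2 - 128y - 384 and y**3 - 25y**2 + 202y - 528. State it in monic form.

By polynomial division,
  2y**3 + 6y**2 - 128y - 384 = (2)(y**3 - 25y**2 + 202y - 528) + (56y**2 - 532y + 672)
  y**3 - 25y**2 + 202y - 528 = ((1/56)y - 31/112)(56y**2 - 532y + 672) + ((171/4)y - 342)
  56y**2 - 532y + 672 = ((224/171)y - 112/57)((171/4)y - 342) + (0)
Last nonzero remainder: (171/4)y - 342. Dividing through by 171/4 gives the monic gcd y - 8.

y - 8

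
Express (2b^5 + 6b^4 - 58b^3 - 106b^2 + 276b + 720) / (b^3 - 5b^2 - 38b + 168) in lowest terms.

Repeated division with remainder:
  2b^5 + 6b^4 - 58b^3 - 106b^2 + 276b + 720 = (2b^2 + 16b + 98)(b^3 - 5b^2 - 38b + 168) + (656b^2 + 1312b - 15744)
  b^3 - 5b^2 - 38b + 168 = ((1/656)b - 7/656)(656b^2 + 1312b - 15744) + (0)
Last nonzero remainder: 656b^2 + 1312b - 15744. Dividing through by 656 gives the monic gcd b^2 + 2b - 24.
Cancel b^2 + 2b - 24 from numerator and denominator to get the reduced form.

(2b^3 + 2b^2 - 14b - 30)/(b - 7)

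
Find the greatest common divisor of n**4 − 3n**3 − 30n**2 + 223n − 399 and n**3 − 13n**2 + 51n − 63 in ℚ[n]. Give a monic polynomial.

n − 3

Repeated division with remainder:
  n**4 − 3n**3 − 30n**2 + 223n − 399 = (n + 10)(n**3 − 13n**2 + 51n − 63) + (49n**2 − 224n + 231)
  n**3 − 13n**2 + 51n − 63 = ((1/49)n − 59/343)(49n**2 − 224n + 231) + ((380/49)n − 1140/49)
  49n**2 − 224n + 231 = ((2401/380)n − 3773/380)((380/49)n − 1140/49) + (0)
Last nonzero remainder: (380/49)n − 1140/49. Dividing through by 380/49 gives the monic gcd n − 3.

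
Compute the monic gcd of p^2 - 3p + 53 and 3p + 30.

Apply the Euclidean algorithm:
  p^2 - 3p + 53 = ((1/3)p - 13/3)(3p + 30) + (183)
  3p + 30 = ((1/61)p + 10/61)(183) + (0)
The last nonzero remainder is the constant 183, so the polynomials are coprime and gcd = 1.

1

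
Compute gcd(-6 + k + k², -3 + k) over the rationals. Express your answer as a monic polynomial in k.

1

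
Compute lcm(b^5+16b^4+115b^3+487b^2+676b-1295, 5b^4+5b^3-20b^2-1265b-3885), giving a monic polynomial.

b^7+12b^6+30b^5-309b^4-3687b^3-14226b^2-9016b+27195

Apply the Euclidean algorithm:
  b^5+16b^4+115b^3+487b^2+676b-1295 = ((1/5)b+3)(5b^4+5b^3-20b^2-1265b-3885) + (104b^3+800b^2+5248b+10360)
  5b^4+5b^3-20b^2-1265b-3885 = ((5/104)b-435/1352)(104b^3+800b^2+5248b+10360) + (-(2520/169)b^2-(12600/169)b-93240/169)
  104b^3+800b^2+5248b+10360 = (-(2197/315)b-169/9)(-(2520/169)b^2-(12600/169)b-93240/169) + (0)
Last nonzero remainder: -(2520/169)b^2-(12600/169)b-93240/169. Dividing through by -2520/169 gives the monic gcd b^2+5b+37.
Then lcm(f, g) = f·g / gcd(f, g); expanding and making the result monic gives the answer.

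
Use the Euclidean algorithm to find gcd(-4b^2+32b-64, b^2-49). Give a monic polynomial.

Apply the Euclidean algorithm:
  -4b^2+32b-64 = (-4)(b^2-49) + (32b-260)
  b^2-49 = ((1/32)b+65/256)(32b-260) + (1089/64)
  32b-260 = ((2048/1089)b-16640/1089)(1089/64) + (0)
The last nonzero remainder is the constant 1089/64, so the polynomials are coprime and gcd = 1.

1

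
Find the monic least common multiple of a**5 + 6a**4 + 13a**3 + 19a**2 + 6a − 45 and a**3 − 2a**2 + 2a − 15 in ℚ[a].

By polynomial division,
  a**5 + 6a**4 + 13a**3 + 19a**2 + 6a − 45 = (a**2 + 8a + 27)(a**3 − 2a**2 + 2a − 15) + (72a**2 + 72a + 360)
  a**3 − 2a**2 + 2a − 15 = ((1/72)a − 1/24)(72a**2 + 72a + 360) + (0)
Last nonzero remainder: 72a**2 + 72a + 360. Dividing through by 72 gives the monic gcd a**2 + a + 5.
Then lcm(f, g) = f·g / gcd(f, g); expanding and making the result monic gives the answer.

a**6 + 3a**5 − 5a**4 − 20a**3 − 51a**2 − 63a + 135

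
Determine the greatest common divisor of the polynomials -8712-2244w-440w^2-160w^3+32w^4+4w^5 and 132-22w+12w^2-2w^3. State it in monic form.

-66+11w-6w^2+w^3

Euclidean algorithm in ℚ[w]:
  4w^5+32w^4-160w^3-440w^2-2244w-8712 = (-2w^2-28w-66)(-2w^3+12w^2-22w+132) + (0)
Last nonzero remainder: -2w^3+12w^2-22w+132. Dividing through by -2 gives the monic gcd w^3-6w^2+11w-66.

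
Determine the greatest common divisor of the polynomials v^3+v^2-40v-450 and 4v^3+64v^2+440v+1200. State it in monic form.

Apply the Euclidean algorithm:
  v^3+v^2-40v-450 = (1/4)(4v^3+64v^2+440v+1200) + (-15v^2-150v-750)
  4v^3+64v^2+440v+1200 = (-(4/15)v-8/5)(-15v^2-150v-750) + (0)
Last nonzero remainder: -15v^2-150v-750. Dividing through by -15 gives the monic gcd v^2+10v+50.

v^2+10v+50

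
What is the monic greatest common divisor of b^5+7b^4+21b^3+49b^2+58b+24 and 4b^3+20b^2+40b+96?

b^3+5b^2+10b+24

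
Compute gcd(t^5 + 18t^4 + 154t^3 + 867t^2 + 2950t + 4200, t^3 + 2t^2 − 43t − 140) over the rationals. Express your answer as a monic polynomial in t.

By polynomial division,
  t^5 + 18t^4 + 154t^3 + 867t^2 + 2950t + 4200 = (t^2 + 16t + 165)(t^3 + 2t^2 − 43t − 140) + (1365t^2 + 12285t + 27300)
  t^3 + 2t^2 − 43t − 140 = ((1/1365)t − 1/195)(1365t^2 + 12285t + 27300) + (0)
Last nonzero remainder: 1365t^2 + 12285t + 27300. Dividing through by 1365 gives the monic gcd t^2 + 9t + 20.

t^2 + 9t + 20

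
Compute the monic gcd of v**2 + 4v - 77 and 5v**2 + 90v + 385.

v + 11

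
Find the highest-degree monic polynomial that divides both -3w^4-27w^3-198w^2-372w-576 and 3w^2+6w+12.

w^2+2w+4

Apply the Euclidean algorithm:
  -3w^4-27w^3-198w^2-372w-576 = (-w^2-7w-48)(3w^2+6w+12) + (0)
Last nonzero remainder: 3w^2+6w+12. Dividing through by 3 gives the monic gcd w^2+2w+4.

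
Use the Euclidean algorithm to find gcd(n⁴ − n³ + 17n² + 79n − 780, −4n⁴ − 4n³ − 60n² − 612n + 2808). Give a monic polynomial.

By polynomial division,
  n⁴ − n³ + 17n² + 79n − 780 = (−1/4)(−4n⁴ − 4n³ − 60n² − 612n + 2808) + (−2n³ + 2n² − 74n − 78)
  −4n⁴ − 4n³ − 60n² − 612n + 2808 = (2n + 4)(−2n³ + 2n² − 74n − 78) + (80n² − 160n + 3120)
  −2n³ + 2n² − 74n − 78 = (−(1/40)n − 1/40)(80n² − 160n + 3120) + (0)
Last nonzero remainder: 80n² − 160n + 3120. Dividing through by 80 gives the monic gcd n² − 2n + 39.

n² − 2n + 39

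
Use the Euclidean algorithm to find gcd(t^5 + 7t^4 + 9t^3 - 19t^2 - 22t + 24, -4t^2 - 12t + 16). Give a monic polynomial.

t^2 + 3t - 4

Euclidean algorithm in ℚ[t]:
  t^5 + 7t^4 + 9t^3 - 19t^2 - 22t + 24 = (-(1/4)t^3 - t^2 - (1/4)t + 3/2)(-4t^2 - 12t + 16) + (0)
Last nonzero remainder: -4t^2 - 12t + 16. Dividing through by -4 gives the monic gcd t^2 + 3t - 4.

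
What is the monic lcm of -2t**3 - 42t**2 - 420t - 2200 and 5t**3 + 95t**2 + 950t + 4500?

Repeated division with remainder:
  -2t**3 - 42t**2 - 420t - 2200 = (-2/5)(5t**3 + 95t**2 + 950t + 4500) + (-4t**2 - 40t - 400)
  5t**3 + 95t**2 + 950t + 4500 = (-(5/4)t - 45/4)(-4t**2 - 40t - 400) + (0)
Last nonzero remainder: -4t**2 - 40t - 400. Dividing through by -4 gives the monic gcd t**2 + 10t + 100.
Then lcm(f, g) = f·g / gcd(f, g); expanding and making the result monic gives the answer.

t**4 + 30t**3 + 399t**2 + 2990t + 9900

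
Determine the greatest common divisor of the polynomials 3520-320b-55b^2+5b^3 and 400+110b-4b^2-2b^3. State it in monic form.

-8+b

Repeated division with remainder:
  5b^3-55b^2-320b+3520 = (-5/2)(-2b^3-4b^2+110b+400) + (-65b^2-45b+4520)
  -2b^3-4b^2+110b+400 = ((2/65)b+34/845)(-65b^2-45b+4520) + (-(4608/169)b+36864/169)
  -65b^2-45b+4520 = ((10985/4608)b+95485/4608)(-(4608/169)b+36864/169) + (0)
Last nonzero remainder: -(4608/169)b+36864/169. Dividing through by -4608/169 gives the monic gcd b-8.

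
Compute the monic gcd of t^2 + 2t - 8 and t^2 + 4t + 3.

Repeated division with remainder:
  t^2 + 2t - 8 = (t^2 + 4t + 3) + (-2t - 11)
  t^2 + 4t + 3 = (-(1/2)t + 3/4)(-2t - 11) + (45/4)
  -2t - 11 = (-(8/45)t - 44/45)(45/4) + (0)
The last nonzero remainder is the constant 45/4, so the polynomials are coprime and gcd = 1.

1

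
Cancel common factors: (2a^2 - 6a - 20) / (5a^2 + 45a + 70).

Repeated division with remainder:
  2a^2 - 6a - 20 = (2/5)(5a^2 + 45a + 70) + (-24a - 48)
  5a^2 + 45a + 70 = (-(5/24)a - 35/24)(-24a - 48) + (0)
Last nonzero remainder: -24a - 48. Dividing through by -24 gives the monic gcd a + 2.
Cancel a + 2 from numerator and denominator to get the reduced form.

(2a - 10)/(5a + 35)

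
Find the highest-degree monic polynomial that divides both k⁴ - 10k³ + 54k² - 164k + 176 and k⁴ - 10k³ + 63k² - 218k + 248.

k² - 6k + 8

By polynomial division,
  k⁴ - 10k³ + 54k² - 164k + 176 = (k⁴ - 10k³ + 63k² - 218k + 248) + (-9k² + 54k - 72)
  k⁴ - 10k³ + 63k² - 218k + 248 = (-(1/9)k² + (4/9)k - 31/9)(-9k² + 54k - 72) + (0)
Last nonzero remainder: -9k² + 54k - 72. Dividing through by -9 gives the monic gcd k² - 6k + 8.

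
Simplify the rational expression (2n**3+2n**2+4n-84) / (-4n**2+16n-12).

Apply the Euclidean algorithm:
  2n**3+2n**2+4n-84 = (-(1/2)n-5/2)(-4n**2+16n-12) + (38n-114)
  -4n**2+16n-12 = (-(2/19)n+2/19)(38n-114) + (0)
Last nonzero remainder: 38n-114. Dividing through by 38 gives the monic gcd n-3.
Cancel n-3 from numerator and denominator to get the reduced form.

(-n**2-4n-14)/(2n-2)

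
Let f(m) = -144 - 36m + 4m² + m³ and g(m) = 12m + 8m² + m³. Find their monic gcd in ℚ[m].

6 + m

Repeated division with remainder:
  m³ + 4m² - 36m - 144 = (m³ + 8m² + 12m) + (-4m² - 48m - 144)
  m³ + 8m² + 12m = (-(1/4)m + 1)(-4m² - 48m - 144) + (24m + 144)
  -4m² - 48m - 144 = (-(1/6)m - 1)(24m + 144) + (0)
Last nonzero remainder: 24m + 144. Dividing through by 24 gives the monic gcd m + 6.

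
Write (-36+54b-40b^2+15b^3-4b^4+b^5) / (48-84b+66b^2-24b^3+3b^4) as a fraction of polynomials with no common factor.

Repeated division with remainder:
  b^5-4b^4+15b^3-40b^2+54b-36 = ((1/3)b+4/3)(3b^4-24b^3+66b^2-84b+48) + (25b^3-100b^2+150b-100)
  3b^4-24b^3+66b^2-84b+48 = ((3/25)b-12/25)(25b^3-100b^2+150b-100) + (0)
Last nonzero remainder: 25b^3-100b^2+150b-100. Dividing through by 25 gives the monic gcd b^3-4b^2+6b-4.
Cancel b^3-4b^2+6b-4 from numerator and denominator to get the reduced form.

(9+b^2)/(-12+3b)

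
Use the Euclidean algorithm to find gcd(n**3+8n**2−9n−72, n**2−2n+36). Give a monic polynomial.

1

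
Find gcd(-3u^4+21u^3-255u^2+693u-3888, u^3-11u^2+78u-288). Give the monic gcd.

By polynomial division,
  -3u^4+21u^3-255u^2+693u-3888 = (-3u-12)(u^3-11u^2+78u-288) + (-153u^2+765u-7344)
  u^3-11u^2+78u-288 = (-(1/153)u+2/51)(-153u^2+765u-7344) + (0)
Last nonzero remainder: -153u^2+765u-7344. Dividing through by -153 gives the monic gcd u^2-5u+48.

u^2-5u+48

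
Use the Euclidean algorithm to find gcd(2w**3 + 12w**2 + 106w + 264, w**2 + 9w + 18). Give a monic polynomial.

w + 3

By polynomial division,
  2w**3 + 12w**2 + 106w + 264 = (2w - 6)(w**2 + 9w + 18) + (124w + 372)
  w**2 + 9w + 18 = ((1/124)w + 3/62)(124w + 372) + (0)
Last nonzero remainder: 124w + 372. Dividing through by 124 gives the monic gcd w + 3.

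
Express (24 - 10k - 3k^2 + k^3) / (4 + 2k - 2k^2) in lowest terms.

Repeated division with remainder:
  k^3 - 3k^2 - 10k + 24 = (-(1/2)k + 1)(-2k^2 + 2k + 4) + (-10k + 20)
  -2k^2 + 2k + 4 = ((1/5)k + 1/5)(-10k + 20) + (0)
Last nonzero remainder: -10k + 20. Dividing through by -10 gives the monic gcd k - 2.
Cancel k - 2 from numerator and denominator to get the reduced form.

(12 + k - k^2)/(2 + 2k)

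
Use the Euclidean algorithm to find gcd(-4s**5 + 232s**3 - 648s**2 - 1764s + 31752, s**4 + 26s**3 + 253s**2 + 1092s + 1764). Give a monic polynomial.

By polynomial division,
  -4s**5 + 232s**3 - 648s**2 - 1764s + 31752 = (-4s + 104)(s**4 + 26s**3 + 253s**2 + 1092s + 1764) + (-1460s**3 - 22592s**2 - 108276s - 151704)
  s**4 + 26s**3 + 253s**2 + 1092s + 1764 = (-(1/1460)s - 1921/266450)(-1460s**3 - 22592s**2 - 108276s - 151704) + ((2126124/133225)s**2 + (27639612/133225)s + 89297208/133225)
  -1460s**3 - 22592s**2 - 108276s - 151704 = (-(48627125/531531)s - 5728675/25311)((2126124/133225)s**2 + (27639612/133225)s + 89297208/133225) + (0)
Last nonzero remainder: (2126124/133225)s**2 + (27639612/133225)s + 89297208/133225. Dividing through by 2126124/133225 gives the monic gcd s**2 + 13s + 42.

s**2 + 13s + 42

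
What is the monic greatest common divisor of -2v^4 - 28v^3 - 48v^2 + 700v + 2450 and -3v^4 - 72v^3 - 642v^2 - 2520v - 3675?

v^3 + 19v^2 + 119v + 245

Euclidean algorithm in ℚ[v]:
  -2v^4 - 28v^3 - 48v^2 + 700v + 2450 = (2/3)(-3v^4 - 72v^3 - 642v^2 - 2520v - 3675) + (20v^3 + 380v^2 + 2380v + 4900)
  -3v^4 - 72v^3 - 642v^2 - 2520v - 3675 = (-(3/20)v - 3/4)(20v^3 + 380v^2 + 2380v + 4900) + (0)
Last nonzero remainder: 20v^3 + 380v^2 + 2380v + 4900. Dividing through by 20 gives the monic gcd v^3 + 19v^2 + 119v + 245.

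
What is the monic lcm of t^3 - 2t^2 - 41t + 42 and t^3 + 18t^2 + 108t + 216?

t^5 + 10t^4 - 29t^3 - 522t^2 - 972t + 1512

Euclidean algorithm in ℚ[t]:
  t^3 - 2t^2 - 41t + 42 = (t^3 + 18t^2 + 108t + 216) + (-20t^2 - 149t - 174)
  t^3 + 18t^2 + 108t + 216 = (-(1/20)t - 211/400)(-20t^2 - 149t - 174) + ((8281/400)t + 24843/200)
  -20t^2 - 149t - 174 = (-(8000/8281)t - 11600/8281)((8281/400)t + 24843/200) + (0)
Last nonzero remainder: (8281/400)t + 24843/200. Dividing through by 8281/400 gives the monic gcd t + 6.
Then lcm(f, g) = f·g / gcd(f, g); expanding and making the result monic gives the answer.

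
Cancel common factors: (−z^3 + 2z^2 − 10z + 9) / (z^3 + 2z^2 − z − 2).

Repeated division with remainder:
  −z^3 + 2z^2 − 10z + 9 = (−1)(z^3 + 2z^2 − z − 2) + (4z^2 − 11z + 7)
  z^3 + 2z^2 − z − 2 = ((1/4)z + 19/16)(4z^2 − 11z + 7) + ((165/16)z − 165/16)
  4z^2 − 11z + 7 = ((64/165)z − 112/165)((165/16)z − 165/16) + (0)
Last nonzero remainder: (165/16)z − 165/16. Dividing through by 165/16 gives the monic gcd z − 1.
Cancel z − 1 from numerator and denominator to get the reduced form.

(−z^2 + z − 9)/(z^2 + 3z + 2)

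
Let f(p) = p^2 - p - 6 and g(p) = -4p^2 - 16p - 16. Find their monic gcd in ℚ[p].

p + 2

Repeated division with remainder:
  p^2 - p - 6 = (-1/4)(-4p^2 - 16p - 16) + (-5p - 10)
  -4p^2 - 16p - 16 = ((4/5)p + 8/5)(-5p - 10) + (0)
Last nonzero remainder: -5p - 10. Dividing through by -5 gives the monic gcd p + 2.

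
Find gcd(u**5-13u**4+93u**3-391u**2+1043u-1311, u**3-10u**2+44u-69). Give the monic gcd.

By polynomial division,
  u**5-13u**4+93u**3-391u**2+1043u-1311 = (u**2-3u+19)(u**3-10u**2+44u-69) + (0)
The last nonzero remainder u**3-10u**2+44u-69 is already monic.

u**3-10u**2+44u-69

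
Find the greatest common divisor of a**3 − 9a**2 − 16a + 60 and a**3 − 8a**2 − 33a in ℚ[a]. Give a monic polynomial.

a + 3

Euclidean algorithm in ℚ[a]:
  a**3 − 9a**2 − 16a + 60 = (a**3 − 8a**2 − 33a) + (−a**2 + 17a + 60)
  a**3 − 8a**2 − 33a = (−a − 9)(−a**2 + 17a + 60) + (180a + 540)
  −a**2 + 17a + 60 = (−(1/180)a + 1/9)(180a + 540) + (0)
Last nonzero remainder: 180a + 540. Dividing through by 180 gives the monic gcd a + 3.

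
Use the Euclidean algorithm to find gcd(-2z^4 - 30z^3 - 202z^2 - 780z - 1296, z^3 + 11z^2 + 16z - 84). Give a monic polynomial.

z + 6

Repeated division with remainder:
  -2z^4 - 30z^3 - 202z^2 - 780z - 1296 = (-2z - 8)(z^3 + 11z^2 + 16z - 84) + (-82z^2 - 820z - 1968)
  z^3 + 11z^2 + 16z - 84 = (-(1/82)z - 1/82)(-82z^2 - 820z - 1968) + (-18z - 108)
  -82z^2 - 820z - 1968 = ((41/9)z + 164/9)(-18z - 108) + (0)
Last nonzero remainder: -18z - 108. Dividing through by -18 gives the monic gcd z + 6.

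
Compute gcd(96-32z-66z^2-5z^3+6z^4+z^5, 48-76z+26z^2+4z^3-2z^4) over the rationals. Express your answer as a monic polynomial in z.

By polynomial division,
  z^5+6z^4-5z^3-66z^2-32z+96 = (-(1/2)z-4)(-2z^4+4z^3+26z^2-76z+48) + (24z^3-312z+288)
  -2z^4+4z^3+26z^2-76z+48 = (-(1/12)z+1/6)(24z^3-312z+288) + (0)
Last nonzero remainder: 24z^3-312z+288. Dividing through by 24 gives the monic gcd z^3-13z+12.

12-13z+z^3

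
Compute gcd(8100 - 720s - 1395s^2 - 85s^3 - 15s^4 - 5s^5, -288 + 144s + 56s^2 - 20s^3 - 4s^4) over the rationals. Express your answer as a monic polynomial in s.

By polynomial division,
  -5s^5 - 15s^4 - 85s^3 - 1395s^2 - 720s + 8100 = ((5/4)s - 5/2)(-4s^4 - 20s^3 + 56s^2 + 144s - 288) + (-205s^3 - 1435s^2 + 7380)
  -4s^4 - 20s^3 + 56s^2 + 144s - 288 = ((4/205)s - 8/205)(-205s^3 - 1435s^2 + 7380) + (0)
Last nonzero remainder: -205s^3 - 1435s^2 + 7380. Dividing through by -205 gives the monic gcd s^3 + 7s^2 - 36.

-36 + 7s^2 + s^3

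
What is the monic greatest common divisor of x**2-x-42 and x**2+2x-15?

Apply the Euclidean algorithm:
  x**2-x-42 = (x**2+2x-15) + (-3x-27)
  x**2+2x-15 = (-(1/3)x+7/3)(-3x-27) + (48)
  -3x-27 = (-(1/16)x-9/16)(48) + (0)
The last nonzero remainder is the constant 48, so the polynomials are coprime and gcd = 1.

1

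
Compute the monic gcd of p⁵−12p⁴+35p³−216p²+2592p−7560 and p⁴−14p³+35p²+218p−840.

Euclidean algorithm in ℚ[p]:
  p⁵−12p⁴+35p³−216p²+2592p−7560 = (p+2)(p⁴−14p³+35p²+218p−840) + (28p³−504p²+2996p−5880)
  p⁴−14p³+35p²+218p−840 = ((1/28)p+1/7)(28p³−504p²+2996p−5880) + (0)
Last nonzero remainder: 28p³−504p²+2996p−5880. Dividing through by 28 gives the monic gcd p³−18p²+107p−210.

p³−18p²+107p−210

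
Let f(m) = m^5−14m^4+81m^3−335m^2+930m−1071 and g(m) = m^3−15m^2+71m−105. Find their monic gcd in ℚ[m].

m^2−10m+21

By polynomial division,
  m^5−14m^4+81m^3−335m^2+930m−1071 = (m^2+m+25)(m^3−15m^2+71m−105) + (74m^2−740m+1554)
  m^3−15m^2+71m−105 = ((1/74)m−5/74)(74m^2−740m+1554) + (0)
Last nonzero remainder: 74m^2−740m+1554. Dividing through by 74 gives the monic gcd m^2−10m+21.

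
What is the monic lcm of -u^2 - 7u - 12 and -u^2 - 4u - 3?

Repeated division with remainder:
  -u^2 - 7u - 12 = (-u^2 - 4u - 3) + (-3u - 9)
  -u^2 - 4u - 3 = ((1/3)u + 1/3)(-3u - 9) + (0)
Last nonzero remainder: -3u - 9. Dividing through by -3 gives the monic gcd u + 3.
Then lcm(f, g) = f·g / gcd(f, g); expanding and making the result monic gives the answer.

u^3 + 8u^2 + 19u + 12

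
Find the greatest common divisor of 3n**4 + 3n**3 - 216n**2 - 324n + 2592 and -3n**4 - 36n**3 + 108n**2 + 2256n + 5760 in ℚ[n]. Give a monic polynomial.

n**2 - 2n - 48

By polynomial division,
  3n**4 + 3n**3 - 216n**2 - 324n + 2592 = (-1)(-3n**4 - 36n**3 + 108n**2 + 2256n + 5760) + (-33n**3 - 108n**2 + 1932n + 8352)
  -3n**4 - 36n**3 + 108n**2 + 2256n + 5760 = ((1/11)n + 96/121)(-33n**3 - 108n**2 + 1932n + 8352) + ((2184/121)n**2 - (4368/121)n - 104832/121)
  -33n**3 - 108n**2 + 1932n + 8352 = (-(1331/728)n - 3509/364)((2184/121)n**2 - (4368/121)n - 104832/121) + (0)
Last nonzero remainder: (2184/121)n**2 - (4368/121)n - 104832/121. Dividing through by 2184/121 gives the monic gcd n**2 - 2n - 48.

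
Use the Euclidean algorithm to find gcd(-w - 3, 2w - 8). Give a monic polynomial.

1

Euclidean algorithm in ℚ[w]:
  -w - 3 = (-1/2)(2w - 8) + (-7)
  2w - 8 = (-(2/7)w + 8/7)(-7) + (0)
The last nonzero remainder is the constant -7, so the polynomials are coprime and gcd = 1.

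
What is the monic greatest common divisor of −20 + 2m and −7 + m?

1

Repeated division with remainder:
  2m − 20 = (2)(m − 7) + (−6)
  m − 7 = (−(1/6)m + 7/6)(−6) + (0)
The last nonzero remainder is the constant −6, so the polynomials are coprime and gcd = 1.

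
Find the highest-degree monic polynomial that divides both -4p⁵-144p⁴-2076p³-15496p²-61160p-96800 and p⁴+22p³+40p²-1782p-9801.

p²+22p+121

By polynomial division,
  -4p⁵-144p⁴-2076p³-15496p²-61160p-96800 = (-4p-56)(p⁴+22p³+40p²-1782p-9801) + (-684p³-20384p²-200156p-645656)
  p⁴+22p³+40p²-1782p-9801 = (-(1/684)p+667/58482)(-684p³-20384p²-200156p-645656) + (-(588965/29241)p²-(12957230/29241)p-71264765/29241)
  -684p³-20384p²-200156p-645656 = ((20000844/588965)p+156029976/588965)(-(588965/29241)p²-(12957230/29241)p-71264765/29241) + (0)
Last nonzero remainder: -(588965/29241)p²-(12957230/29241)p-71264765/29241. Dividing through by -588965/29241 gives the monic gcd p²+22p+121.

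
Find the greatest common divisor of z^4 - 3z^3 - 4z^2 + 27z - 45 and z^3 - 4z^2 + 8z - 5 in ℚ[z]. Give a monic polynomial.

z^2 - 3z + 5

Apply the Euclidean algorithm:
  z^4 - 3z^3 - 4z^2 + 27z - 45 = (z + 1)(z^3 - 4z^2 + 8z - 5) + (-8z^2 + 24z - 40)
  z^3 - 4z^2 + 8z - 5 = (-(1/8)z + 1/8)(-8z^2 + 24z - 40) + (0)
Last nonzero remainder: -8z^2 + 24z - 40. Dividing through by -8 gives the monic gcd z^2 - 3z + 5.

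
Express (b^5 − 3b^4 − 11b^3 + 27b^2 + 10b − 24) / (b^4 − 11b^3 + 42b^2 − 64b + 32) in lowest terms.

Repeated division with remainder:
  b^5 − 3b^4 − 11b^3 + 27b^2 + 10b − 24 = (b + 8)(b^4 − 11b^3 + 42b^2 − 64b + 32) + (35b^3 − 245b^2 + 490b − 280)
  b^4 − 11b^3 + 42b^2 − 64b + 32 = ((1/35)b − 4/35)(35b^3 − 245b^2 + 490b − 280) + (0)
Last nonzero remainder: 35b^3 − 245b^2 + 490b − 280. Dividing through by 35 gives the monic gcd b^3 − 7b^2 + 14b − 8.
Cancel b^3 − 7b^2 + 14b − 8 from numerator and denominator to get the reduced form.

(b^2 + 4b + 3)/(b − 4)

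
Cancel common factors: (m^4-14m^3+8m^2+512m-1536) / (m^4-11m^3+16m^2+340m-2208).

Apply the Euclidean algorithm:
  m^4-14m^3+8m^2+512m-1536 = (m^4-11m^3+16m^2+340m-2208) + (-3m^3-8m^2+172m+672)
  m^4-11m^3+16m^2+340m-2208 = (-(1/3)m+41/9)(-3m^3-8m^2+172m+672) + ((988/9)m^2-(1976/9)m-15808/3)
  -3m^3-8m^2+172m+672 = (-(27/988)m-63/494)((988/9)m^2-(1976/9)m-15808/3) + (0)
Last nonzero remainder: (988/9)m^2-(1976/9)m-15808/3. Dividing through by 988/9 gives the monic gcd m^2-2m-48.
Cancel m^2-2m-48 from numerator and denominator to get the reduced form.

(m^2-12m+32)/(m^2-9m+46)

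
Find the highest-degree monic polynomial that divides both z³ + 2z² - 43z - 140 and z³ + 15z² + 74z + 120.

Apply the Euclidean algorithm:
  z³ + 2z² - 43z - 140 = (z³ + 15z² + 74z + 120) + (-13z² - 117z - 260)
  z³ + 15z² + 74z + 120 = (-(1/13)z - 6/13)(-13z² - 117z - 260) + (0)
Last nonzero remainder: -13z² - 117z - 260. Dividing through by -13 gives the monic gcd z² + 9z + 20.

z² + 9z + 20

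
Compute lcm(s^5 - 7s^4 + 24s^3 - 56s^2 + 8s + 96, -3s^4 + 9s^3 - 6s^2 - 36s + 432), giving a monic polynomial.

s^6 - 4s^5 + 3s^4 + 16s^3 - 160s^2 + 120s + 288

Apply the Euclidean algorithm:
  s^5 - 7s^4 + 24s^3 - 56s^2 + 8s + 96 = (-(1/3)s + 4/3)(-3s^4 + 9s^3 - 6s^2 - 36s + 432) + (10s^3 - 60s^2 + 200s - 480)
  -3s^4 + 9s^3 - 6s^2 - 36s + 432 = (-(3/10)s - 9/10)(10s^3 - 60s^2 + 200s - 480) + (0)
Last nonzero remainder: 10s^3 - 60s^2 + 200s - 480. Dividing through by 10 gives the monic gcd s^3 - 6s^2 + 20s - 48.
Then lcm(f, g) = f·g / gcd(f, g); expanding and making the result monic gives the answer.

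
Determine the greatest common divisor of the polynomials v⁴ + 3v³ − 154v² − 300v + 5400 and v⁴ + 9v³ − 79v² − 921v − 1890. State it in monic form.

Repeated division with remainder:
  v⁴ + 3v³ − 154v² − 300v + 5400 = (v⁴ + 9v³ − 79v² − 921v − 1890) + (−6v³ − 75v² + 621v + 7290)
  v⁴ + 9v³ − 79v² − 921v − 1890 = (−(1/6)v + 7/12)(−6v³ − 75v² + 621v + 7290) + ((273/4)v² − (273/4)v − 12285/2)
  −6v³ − 75v² + 621v + 7290 = (−(8/91)v − 108/91)((273/4)v² − (273/4)v − 12285/2) + (0)
Last nonzero remainder: (273/4)v² − (273/4)v − 12285/2. Dividing through by 273/4 gives the monic gcd v² − v − 90.

v² − v − 90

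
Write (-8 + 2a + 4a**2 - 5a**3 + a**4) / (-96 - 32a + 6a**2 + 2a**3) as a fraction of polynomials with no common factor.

Repeated division with remainder:
  a**4 - 5a**3 + 4a**2 + 2a - 8 = ((1/2)a - 4)(2a**3 + 6a**2 - 32a - 96) + (44a**2 - 78a - 392)
  2a**3 + 6a**2 - 32a - 96 = ((1/22)a + 105/484)(44a**2 - 78a - 392) + ((663/242)a - 1326/121)
  44a**2 - 78a - 392 = ((10648/663)a + 23716/663)((663/242)a - 1326/121) + (0)
Last nonzero remainder: (663/242)a - 1326/121. Dividing through by 663/242 gives the monic gcd a - 4.
Cancel a - 4 from numerator and denominator to get the reduced form.

(2 - a**2 + a**3)/(24 + 14a + 2a**2)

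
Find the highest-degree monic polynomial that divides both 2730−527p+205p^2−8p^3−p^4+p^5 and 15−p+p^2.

15−p+p^2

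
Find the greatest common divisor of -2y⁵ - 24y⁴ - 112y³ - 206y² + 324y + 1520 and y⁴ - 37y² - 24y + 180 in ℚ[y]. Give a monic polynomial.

y² + 3y - 10

Euclidean algorithm in ℚ[y]:
  -2y⁵ - 24y⁴ - 112y³ - 206y² + 324y + 1520 = (-2y - 24)(y⁴ - 37y² - 24y + 180) + (-186y³ - 1142y² + 108y + 5840)
  y⁴ - 37y² - 24y + 180 = (-(1/186)y + 571/17298)(-186y³ - 1142y² + 108y + 5840) + ((11050/8649)y² + (11050/2883)y - 110500/8649)
  -186y³ - 1142y² + 108y + 5840 = (-(804357/5525)y - 2525508/5525)((11050/8649)y² + (11050/2883)y - 110500/8649) + (0)
Last nonzero remainder: (11050/8649)y² + (11050/2883)y - 110500/8649. Dividing through by 11050/8649 gives the monic gcd y² + 3y - 10.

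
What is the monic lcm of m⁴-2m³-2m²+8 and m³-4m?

By polynomial division,
  m⁴-2m³-2m²+8 = (m-2)(m³-4m) + (2m²-8m+8)
  m³-4m = ((1/2)m+2)(2m²-8m+8) + (8m-16)
  2m²-8m+8 = ((1/4)m-1/2)(8m-16) + (0)
Last nonzero remainder: 8m-16. Dividing through by 8 gives the monic gcd m-2.
Then lcm(f, g) = f·g / gcd(f, g); expanding and making the result monic gives the answer.

m⁶-6m⁴-4m³+8m²+16m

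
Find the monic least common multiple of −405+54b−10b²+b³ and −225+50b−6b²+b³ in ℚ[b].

2025−675b+104b²−15b³+b⁴

By polynomial division,
  b³−10b²+54b−405 = (b³−6b²+50b−225) + (−4b²+4b−180)
  b³−6b²+50b−225 = (−(1/4)b+5/4)(−4b²+4b−180) + (0)
Last nonzero remainder: −4b²+4b−180. Dividing through by −4 gives the monic gcd b²−b+45.
Then lcm(f, g) = f·g / gcd(f, g); expanding and making the result monic gives the answer.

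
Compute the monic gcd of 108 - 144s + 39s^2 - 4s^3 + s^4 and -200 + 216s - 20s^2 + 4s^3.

By polynomial division,
  s^4 - 4s^3 + 39s^2 - 144s + 108 = ((1/4)s + 1/4)(4s^3 - 20s^2 + 216s - 200) + (-10s^2 - 148s + 158)
  4s^3 - 20s^2 + 216s - 200 = (-(2/5)s + 198/25)(-10s^2 - 148s + 158) + ((36284/25)s - 36284/25)
  -10s^2 - 148s + 158 = (-(125/18142)s - 1975/18142)((36284/25)s - 36284/25) + (0)
Last nonzero remainder: (36284/25)s - 36284/25. Dividing through by 36284/25 gives the monic gcd s - 1.

-1 + s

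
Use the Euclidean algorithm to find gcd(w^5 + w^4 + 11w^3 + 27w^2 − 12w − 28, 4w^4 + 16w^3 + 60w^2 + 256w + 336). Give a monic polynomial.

By polynomial division,
  w^5 + w^4 + 11w^3 + 27w^2 − 12w − 28 = ((1/4)w − 3/4)(4w^4 + 16w^3 + 60w^2 + 256w + 336) + (8w^3 + 8w^2 + 96w + 224)
  4w^4 + 16w^3 + 60w^2 + 256w + 336 = ((1/2)w + 3/2)(8w^3 + 8w^2 + 96w + 224) + (0)
Last nonzero remainder: 8w^3 + 8w^2 + 96w + 224. Dividing through by 8 gives the monic gcd w^3 + w^2 + 12w + 28.

w^3 + w^2 + 12w + 28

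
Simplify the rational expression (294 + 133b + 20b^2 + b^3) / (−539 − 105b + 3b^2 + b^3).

(6 + b)/(−11 + b)

Apply the Euclidean algorithm:
  b^3 + 20b^2 + 133b + 294 = (b^3 + 3b^2 − 105b − 539) + (17b^2 + 238b + 833)
  b^3 + 3b^2 − 105b − 539 = ((1/17)b − 11/17)(17b^2 + 238b + 833) + (0)
Last nonzero remainder: 17b^2 + 238b + 833. Dividing through by 17 gives the monic gcd b^2 + 14b + 49.
Cancel b^2 + 14b + 49 from numerator and denominator to get the reduced form.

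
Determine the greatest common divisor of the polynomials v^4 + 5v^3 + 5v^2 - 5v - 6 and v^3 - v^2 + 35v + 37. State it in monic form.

v + 1

By polynomial division,
  v^4 + 5v^3 + 5v^2 - 5v - 6 = (v + 6)(v^3 - v^2 + 35v + 37) + (-24v^2 - 252v - 228)
  v^3 - v^2 + 35v + 37 = (-(1/24)v + 23/48)(-24v^2 - 252v - 228) + ((585/4)v + 585/4)
  -24v^2 - 252v - 228 = (-(32/195)v - 304/195)((585/4)v + 585/4) + (0)
Last nonzero remainder: (585/4)v + 585/4. Dividing through by 585/4 gives the monic gcd v + 1.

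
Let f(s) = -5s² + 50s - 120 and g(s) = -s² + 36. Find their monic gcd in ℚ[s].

Repeated division with remainder:
  -5s² + 50s - 120 = (5)(-s² + 36) + (50s - 300)
  -s² + 36 = (-(1/50)s - 3/25)(50s - 300) + (0)
Last nonzero remainder: 50s - 300. Dividing through by 50 gives the monic gcd s - 6.

s - 6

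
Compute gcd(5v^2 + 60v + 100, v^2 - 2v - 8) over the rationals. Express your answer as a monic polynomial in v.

v + 2

Apply the Euclidean algorithm:
  5v^2 + 60v + 100 = (5)(v^2 - 2v - 8) + (70v + 140)
  v^2 - 2v - 8 = ((1/70)v - 2/35)(70v + 140) + (0)
Last nonzero remainder: 70v + 140. Dividing through by 70 gives the monic gcd v + 2.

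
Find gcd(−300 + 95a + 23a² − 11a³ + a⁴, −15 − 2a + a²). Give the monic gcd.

−15 − 2a + a²

Repeated division with remainder:
  a⁴ − 11a³ + 23a² + 95a − 300 = (a² − 9a + 20)(a² − 2a − 15) + (0)
The last nonzero remainder a² − 2a − 15 is already monic.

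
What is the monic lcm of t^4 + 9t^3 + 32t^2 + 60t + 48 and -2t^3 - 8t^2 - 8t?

Repeated division with remainder:
  t^4 + 9t^3 + 32t^2 + 60t + 48 = (-(1/2)t - 5/2)(-2t^3 - 8t^2 - 8t) + (8t^2 + 40t + 48)
  -2t^3 - 8t^2 - 8t = (-(1/4)t + 1/4)(8t^2 + 40t + 48) + (-6t - 12)
  8t^2 + 40t + 48 = (-(4/3)t - 4)(-6t - 12) + (0)
Last nonzero remainder: -6t - 12. Dividing through by -6 gives the monic gcd t + 2.
Then lcm(f, g) = f·g / gcd(f, g); expanding and making the result monic gives the answer.

t^6 + 11t^5 + 50t^4 + 124t^3 + 168t^2 + 96t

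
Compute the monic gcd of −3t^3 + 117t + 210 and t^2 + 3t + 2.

t + 2

Repeated division with remainder:
  −3t^3 + 117t + 210 = (−3t + 9)(t^2 + 3t + 2) + (96t + 192)
  t^2 + 3t + 2 = ((1/96)t + 1/96)(96t + 192) + (0)
Last nonzero remainder: 96t + 192. Dividing through by 96 gives the monic gcd t + 2.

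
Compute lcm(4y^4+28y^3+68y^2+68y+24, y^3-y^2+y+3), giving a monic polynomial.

y^6+5y^5+6y^4+4y^3+23y^2+39y+18

Euclidean algorithm in ℚ[y]:
  4y^4+28y^3+68y^2+68y+24 = (4y+32)(y^3-y^2+y+3) + (96y^2+24y-72)
  y^3-y^2+y+3 = ((1/96)y-5/384)(96y^2+24y-72) + ((33/16)y+33/16)
  96y^2+24y-72 = ((512/11)y-384/11)((33/16)y+33/16) + (0)
Last nonzero remainder: (33/16)y+33/16. Dividing through by 33/16 gives the monic gcd y+1.
Then lcm(f, g) = f·g / gcd(f, g); expanding and making the result monic gives the answer.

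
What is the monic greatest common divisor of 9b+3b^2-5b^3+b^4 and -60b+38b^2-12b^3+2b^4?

-3b+b^2

By polynomial division,
  b^4-5b^3+3b^2+9b = (1/2)(2b^4-12b^3+38b^2-60b) + (b^3-16b^2+39b)
  2b^4-12b^3+38b^2-60b = (2b+20)(b^3-16b^2+39b) + (280b^2-840b)
  b^3-16b^2+39b = ((1/280)b-13/280)(280b^2-840b) + (0)
Last nonzero remainder: 280b^2-840b. Dividing through by 280 gives the monic gcd b^2-3b.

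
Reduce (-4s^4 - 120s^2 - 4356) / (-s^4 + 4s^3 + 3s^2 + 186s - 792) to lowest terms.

(4s^2 - 24s + 132)/(s^2 - 10s + 24)

Euclidean algorithm in ℚ[s]:
  -4s^4 - 120s^2 - 4356 = (4)(-s^4 + 4s^3 + 3s^2 + 186s - 792) + (-16s^3 - 132s^2 - 744s - 1188)
  -s^4 + 4s^3 + 3s^2 + 186s - 792 = ((1/16)s - 49/64)(-16s^3 - 132s^2 - 744s - 1188) + (-(825/16)s^2 - (2475/8)s - 27225/16)
  -16s^3 - 132s^2 - 744s - 1188 = ((256/825)s + 192/275)(-(825/16)s^2 - (2475/8)s - 27225/16) + (0)
Last nonzero remainder: -(825/16)s^2 - (2475/8)s - 27225/16. Dividing through by -825/16 gives the monic gcd s^2 + 6s + 33.
Cancel s^2 + 6s + 33 from numerator and denominator to get the reduced form.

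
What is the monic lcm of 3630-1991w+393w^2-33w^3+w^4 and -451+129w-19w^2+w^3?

148830-110671w+35671w^2-6488w^3+698w^4-41w^5+w^6

Repeated division with remainder:
  w^4-33w^3+393w^2-1991w+3630 = (w-14)(w^3-19w^2+129w-451) + (-2w^2+266w-2684)
  w^3-19w^2+129w-451 = (-(1/2)w-57)(-2w^2+266w-2684) + (13949w-153439)
  -2w^2+266w-2684 = (-(2/13949)w+244/13949)(13949w-153439) + (0)
Last nonzero remainder: 13949w-153439. Dividing through by 13949 gives the monic gcd w-11.
Then lcm(f, g) = f·g / gcd(f, g); expanding and making the result monic gives the answer.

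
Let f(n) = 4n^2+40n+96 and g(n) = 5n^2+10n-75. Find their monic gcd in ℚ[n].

1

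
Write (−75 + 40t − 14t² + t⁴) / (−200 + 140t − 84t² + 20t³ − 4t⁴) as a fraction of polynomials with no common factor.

Repeated division with remainder:
  t⁴ − 14t² + 40t − 75 = (−1/4)(−4t⁴ + 20t³ − 84t² + 140t − 200) + (5t³ − 35t² + 75t − 125)
  −4t⁴ + 20t³ − 84t² + 140t − 200 = (−(4/5)t − 8/5)(5t³ − 35t² + 75t − 125) + (−80t² + 160t − 400)
  5t³ − 35t² + 75t − 125 = (−(1/16)t + 5/16)(−80t² + 160t − 400) + (0)
Last nonzero remainder: −80t² + 160t − 400. Dividing through by −80 gives the monic gcd t² − 2t + 5.
Cancel t² − 2t + 5 from numerator and denominator to get the reduced form.

(15 − 2t − t²)/(40 − 12t + 4t²)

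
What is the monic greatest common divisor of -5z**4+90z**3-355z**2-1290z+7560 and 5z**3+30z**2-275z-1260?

z**2-3z-28

Apply the Euclidean algorithm:
  -5z**4+90z**3-355z**2-1290z+7560 = (-z+24)(5z**3+30z**2-275z-1260) + (-1350z**2+4050z+37800)
  5z**3+30z**2-275z-1260 = (-(1/270)z-1/30)(-1350z**2+4050z+37800) + (0)
Last nonzero remainder: -1350z**2+4050z+37800. Dividing through by -1350 gives the monic gcd z**2-3z-28.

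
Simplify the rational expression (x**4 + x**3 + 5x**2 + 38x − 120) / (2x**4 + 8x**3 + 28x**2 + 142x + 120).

Apply the Euclidean algorithm:
  x**4 + x**3 + 5x**2 + 38x − 120 = (1/2)(2x**4 + 8x**3 + 28x**2 + 142x + 120) + (−3x**3 − 9x**2 − 33x − 180)
  2x**4 + 8x**3 + 28x**2 + 142x + 120 = (−(2/3)x − 2/3)(−3x**3 − 9x**2 − 33x − 180) + (0)
Last nonzero remainder: −3x**3 − 9x**2 − 33x − 180. Dividing through by −3 gives the monic gcd x**3 + 3x**2 + 11x + 60.
Cancel x**3 + 3x**2 + 11x + 60 from numerator and denominator to get the reduced form.

(x − 2)/(2x + 2)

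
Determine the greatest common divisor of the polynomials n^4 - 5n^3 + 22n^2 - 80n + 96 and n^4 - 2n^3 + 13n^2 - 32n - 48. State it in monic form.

n^3 - 3n^2 + 16n - 48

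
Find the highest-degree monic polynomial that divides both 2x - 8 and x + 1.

1

Apply the Euclidean algorithm:
  2x - 8 = (2)(x + 1) + (-10)
  x + 1 = (-(1/10)x - 1/10)(-10) + (0)
The last nonzero remainder is the constant -10, so the polynomials are coprime and gcd = 1.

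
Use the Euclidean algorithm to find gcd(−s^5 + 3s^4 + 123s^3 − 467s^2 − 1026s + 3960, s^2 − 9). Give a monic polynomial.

Apply the Euclidean algorithm:
  −s^5 + 3s^4 + 123s^3 − 467s^2 − 1026s + 3960 = (−s^3 + 3s^2 + 114s − 440)(s^2 − 9) + (0)
The last nonzero remainder s^2 − 9 is already monic.

s^2 − 9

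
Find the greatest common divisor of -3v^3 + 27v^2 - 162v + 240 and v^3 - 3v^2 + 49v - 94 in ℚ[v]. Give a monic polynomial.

v - 2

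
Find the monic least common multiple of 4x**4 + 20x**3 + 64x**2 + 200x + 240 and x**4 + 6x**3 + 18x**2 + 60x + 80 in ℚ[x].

Repeated division with remainder:
  4x**4 + 20x**3 + 64x**2 + 200x + 240 = (4)(x**4 + 6x**3 + 18x**2 + 60x + 80) + (-4x**3 - 8x**2 - 40x - 80)
  x**4 + 6x**3 + 18x**2 + 60x + 80 = (-(1/4)x - 1)(-4x**3 - 8x**2 - 40x - 80) + (0)
Last nonzero remainder: -4x**3 - 8x**2 - 40x - 80. Dividing through by -4 gives the monic gcd x**3 + 2x**2 + 10x + 20.
Then lcm(f, g) = f·g / gcd(f, g); expanding and making the result monic gives the answer.

x**5 + 9x**4 + 36x**3 + 114x**2 + 260x + 240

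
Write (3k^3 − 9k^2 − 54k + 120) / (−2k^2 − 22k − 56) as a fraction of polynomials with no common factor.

(−3k^2 + 21k − 30)/(2k + 14)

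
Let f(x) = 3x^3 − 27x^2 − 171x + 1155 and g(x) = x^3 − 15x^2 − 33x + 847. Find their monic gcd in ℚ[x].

x^2 − 4x − 77

Apply the Euclidean algorithm:
  3x^3 − 27x^2 − 171x + 1155 = (3)(x^3 − 15x^2 − 33x + 847) + (18x^2 − 72x − 1386)
  x^3 − 15x^2 − 33x + 847 = ((1/18)x − 11/18)(18x^2 − 72x − 1386) + (0)
Last nonzero remainder: 18x^2 − 72x − 1386. Dividing through by 18 gives the monic gcd x^2 − 4x − 77.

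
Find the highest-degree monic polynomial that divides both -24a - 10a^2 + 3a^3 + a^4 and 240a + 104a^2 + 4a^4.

Repeated division with remainder:
  a^4 + 3a^3 - 10a^2 - 24a = (1/4)(4a^4 + 104a^2 + 240a) + (3a^3 - 36a^2 - 84a)
  4a^4 + 104a^2 + 240a = ((4/3)a + 16)(3a^3 - 36a^2 - 84a) + (792a^2 + 1584a)
  3a^3 - 36a^2 - 84a = ((1/264)a - 7/132)(792a^2 + 1584a) + (0)
Last nonzero remainder: 792a^2 + 1584a. Dividing through by 792 gives the monic gcd a^2 + 2a.

2a + a^2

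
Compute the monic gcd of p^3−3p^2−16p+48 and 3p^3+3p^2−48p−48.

p^2−16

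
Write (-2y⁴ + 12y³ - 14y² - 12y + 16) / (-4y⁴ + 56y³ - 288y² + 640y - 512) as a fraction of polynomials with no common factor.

(y² - 1)/(2y² - 16y + 32)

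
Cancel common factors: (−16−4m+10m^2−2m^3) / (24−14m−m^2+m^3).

Apply the Euclidean algorithm:
  −2m^3+10m^2−4m−16 = (−2)(m^3−m^2−14m+24) + (8m^2−32m+32)
  m^3−m^2−14m+24 = ((1/8)m+3/8)(8m^2−32m+32) + (−6m+12)
  8m^2−32m+32 = (−(4/3)m+8/3)(−6m+12) + (0)
Last nonzero remainder: −6m+12. Dividing through by −6 gives the monic gcd m−2.
Cancel m−2 from numerator and denominator to get the reduced form.

(8+6m−2m^2)/(−12+m+m^2)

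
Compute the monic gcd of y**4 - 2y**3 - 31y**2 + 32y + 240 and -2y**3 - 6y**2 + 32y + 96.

y**3 + 3y**2 - 16y - 48

Euclidean algorithm in ℚ[y]:
  y**4 - 2y**3 - 31y**2 + 32y + 240 = (-(1/2)y + 5/2)(-2y**3 - 6y**2 + 32y + 96) + (0)
Last nonzero remainder: -2y**3 - 6y**2 + 32y + 96. Dividing through by -2 gives the monic gcd y**3 + 3y**2 - 16y - 48.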